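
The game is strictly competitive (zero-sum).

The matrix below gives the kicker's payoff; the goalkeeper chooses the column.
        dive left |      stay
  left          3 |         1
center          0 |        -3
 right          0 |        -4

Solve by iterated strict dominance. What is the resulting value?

Column dive left is strictly dominated by stay for the goalkeeper (1<3, -3<0, -4<0); eliminate dive left.
Row right is strictly dominated by row left (1>-4); eliminate right.
Row center is strictly dominated by row left (1>-3); eliminate center.
Only (left, stay) remains, with payoff 1.

1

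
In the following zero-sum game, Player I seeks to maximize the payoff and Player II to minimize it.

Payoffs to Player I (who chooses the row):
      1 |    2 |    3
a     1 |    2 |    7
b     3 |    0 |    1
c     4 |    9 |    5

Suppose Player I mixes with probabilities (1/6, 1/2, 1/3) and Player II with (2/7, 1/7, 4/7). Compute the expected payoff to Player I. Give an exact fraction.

Against (2/7, 1/7, 4/7), each row's expected payoff is a: 32/7; b: 10/7; c: 37/7.
Taking the (1/6, 1/2, 1/3)-weighted average: (1/6)·(32/7) + (1/2)·(10/7) + (1/3)·(37/7) = 68/21.

68/21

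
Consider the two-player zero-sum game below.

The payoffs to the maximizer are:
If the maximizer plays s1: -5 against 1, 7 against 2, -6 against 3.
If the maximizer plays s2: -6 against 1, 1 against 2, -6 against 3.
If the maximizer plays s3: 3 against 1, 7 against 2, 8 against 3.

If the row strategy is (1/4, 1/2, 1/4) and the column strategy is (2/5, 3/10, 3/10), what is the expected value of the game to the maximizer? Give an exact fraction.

-19/20

Against (2/5, 3/10, 3/10), each row's expected payoff is s1: -17/10; s2: -39/10; s3: 57/10.
Taking the (1/4, 1/2, 1/4)-weighted average: (1/4)·(-17/10) + (1/2)·(-39/10) + (1/4)·(57/10) = -19/20.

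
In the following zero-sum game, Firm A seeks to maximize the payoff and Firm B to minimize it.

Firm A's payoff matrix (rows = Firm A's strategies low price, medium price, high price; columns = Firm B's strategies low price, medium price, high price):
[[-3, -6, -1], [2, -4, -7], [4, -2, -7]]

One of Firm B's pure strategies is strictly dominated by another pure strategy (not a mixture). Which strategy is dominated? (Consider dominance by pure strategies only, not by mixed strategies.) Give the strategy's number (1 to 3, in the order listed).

Firm B prefers columns that give Firm A less. Compare low price with medium price: -6 < -3, -4 < 2, -2 < 4.
So medium price strictly dominates low price for Firm B; low price is strictly dominated.

1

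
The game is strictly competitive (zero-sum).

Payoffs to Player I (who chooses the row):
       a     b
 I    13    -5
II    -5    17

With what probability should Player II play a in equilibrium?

11/20

Row minima are -5 and -5, so Player I's maximin is -5; column maxima are 13 and 17, so Player II's minimax is 13. These differ, so the equilibrium is in mixed strategies.
Let Player II play a with probability q. Player I is indifferent when 13q − 5(1−q) = −5q + 17(1−q), giving q = 11/20.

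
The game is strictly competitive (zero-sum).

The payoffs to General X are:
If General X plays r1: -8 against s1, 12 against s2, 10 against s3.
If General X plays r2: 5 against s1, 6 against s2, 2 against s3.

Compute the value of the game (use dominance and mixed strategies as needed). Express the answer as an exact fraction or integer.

Column s2 is strictly dominated by s3 for General Y (it gives General X more in every row).
The remaining 2×2 game on (r1, r2) × (s1, s3) has no saddle point. Let General X play r1 with probability p; indifference gives −8p + 5(1−p) = 10p + 2(1−p), so p = 1/7.
Similarly General Y's optimal q on s1 is 8/21, and the value is -8·(8/21) + (10)·(13/21) = 22/7.

22/7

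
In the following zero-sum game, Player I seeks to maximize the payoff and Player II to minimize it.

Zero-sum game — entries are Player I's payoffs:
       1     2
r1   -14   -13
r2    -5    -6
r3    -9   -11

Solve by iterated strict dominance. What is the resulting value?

-6

Row r1 is strictly dominated by row r2 (-5>-14, -6>-13); eliminate r1.
Row r3 is strictly dominated by row r2 (-5>-9, -6>-11); eliminate r3.
Column 1 is strictly dominated by 2 for Player II (-6<-5); eliminate 1.
Only (r2, 2) remains, with payoff -6.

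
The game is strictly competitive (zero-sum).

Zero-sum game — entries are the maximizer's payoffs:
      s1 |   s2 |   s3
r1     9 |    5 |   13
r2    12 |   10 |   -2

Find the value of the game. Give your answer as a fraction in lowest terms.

7

Column s1 is strictly dominated by s2 for the minimizer (it gives the maximizer more in every row).
The remaining 2×2 game on (r1, r2) × (s2, s3) has no saddle point. Let the maximizer play r1 with probability p; indifference gives 5p + 10(1−p) = 13p − 2(1−p), so p = 3/5.
Similarly the minimizer's optimal q on s2 is 3/4, and the value is 5·(3/4) + (13)·(1/4) = 7.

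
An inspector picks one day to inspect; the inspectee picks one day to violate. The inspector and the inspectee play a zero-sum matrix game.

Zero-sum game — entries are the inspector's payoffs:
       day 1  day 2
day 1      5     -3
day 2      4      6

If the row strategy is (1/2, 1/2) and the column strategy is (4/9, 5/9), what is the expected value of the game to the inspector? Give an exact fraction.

Against (4/9, 5/9), each row's expected payoff is day 1: 5/9; day 2: 46/9.
Taking the (1/2, 1/2)-weighted average: (1/2)·(5/9) + (1/2)·(46/9) = 17/6.

17/6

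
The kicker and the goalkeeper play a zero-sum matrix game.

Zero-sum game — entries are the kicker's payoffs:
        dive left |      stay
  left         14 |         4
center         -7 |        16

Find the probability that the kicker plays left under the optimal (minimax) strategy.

23/33

Row minima are 4 and -7, so the kicker's maximin is 4; column maxima are 14 and 16, so the goalkeeper's minimax is 14. These differ, so the equilibrium is in mixed strategies.
Let the kicker play left with probability p. The goalkeeper is indifferent when 14p − 7(1−p) = 4p + 16(1−p), giving p = 23/33.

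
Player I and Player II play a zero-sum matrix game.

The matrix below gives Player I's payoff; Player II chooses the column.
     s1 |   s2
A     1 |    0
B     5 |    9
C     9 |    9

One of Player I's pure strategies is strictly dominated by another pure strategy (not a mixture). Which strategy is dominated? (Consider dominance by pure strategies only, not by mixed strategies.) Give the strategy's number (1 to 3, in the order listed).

Compare A with B: 5 > 1, 9 > 0.
So B strictly dominates A for Player I; A is strictly dominated.

1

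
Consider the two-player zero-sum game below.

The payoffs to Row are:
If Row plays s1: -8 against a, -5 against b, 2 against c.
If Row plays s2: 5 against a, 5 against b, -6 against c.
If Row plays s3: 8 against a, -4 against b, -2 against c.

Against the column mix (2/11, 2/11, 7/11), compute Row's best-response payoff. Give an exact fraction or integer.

-6/11

s1: (-8)·(2/11) + (-5)·(2/11) + (2)·(7/11) = -12/11.
s2: (5)·(2/11) + (5)·(2/11) + (-6)·(7/11) = -2.
s3: (8)·(2/11) + (-4)·(2/11) + (-2)·(7/11) = -6/11.
The best pure response is s3 with expected payoff -6/11.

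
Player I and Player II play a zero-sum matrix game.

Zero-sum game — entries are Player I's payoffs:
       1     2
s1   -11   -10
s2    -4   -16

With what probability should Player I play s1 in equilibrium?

12/13

Row minima are -11 and -16, so Player I's maximin is -11; column maxima are -4 and -10, so Player II's minimax is -10. These differ, so the equilibrium is in mixed strategies.
Let Player I play s1 with probability p. Player II is indifferent when −11p − 4(1−p) = −10p − 16(1−p), giving p = 12/13.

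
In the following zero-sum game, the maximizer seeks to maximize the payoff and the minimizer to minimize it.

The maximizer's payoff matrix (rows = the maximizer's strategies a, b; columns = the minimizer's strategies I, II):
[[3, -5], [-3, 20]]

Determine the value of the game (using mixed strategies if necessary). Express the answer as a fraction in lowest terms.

Row minima are -5 and -3, so the maximizer's maximin is -3; column maxima are 3 and 20, so the minimizer's minimax is 3. These differ, so the equilibrium is in mixed strategies.
Let the maximizer play a with probability p. The minimizer is indifferent when 3p − 3(1−p) = −5p + 20(1−p), giving p = 23/31.
Let the minimizer play I with probability q. The maximizer is indifferent when 3q − 5(1−q) = −3q + 20(1−q), giving q = 25/31.
The value is 3·(25/31) + (-5)·(6/31) = 45/31.

45/31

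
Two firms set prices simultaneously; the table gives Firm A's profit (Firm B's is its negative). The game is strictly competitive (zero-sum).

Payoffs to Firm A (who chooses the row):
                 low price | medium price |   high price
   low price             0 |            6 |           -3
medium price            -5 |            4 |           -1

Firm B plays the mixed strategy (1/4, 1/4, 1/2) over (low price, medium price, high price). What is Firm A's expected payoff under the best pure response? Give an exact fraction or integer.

0

low price: (0)·(1/4) + (6)·(1/4) + (-3)·(1/2) = 0.
medium price: (-5)·(1/4) + (4)·(1/4) + (-1)·(1/2) = -3/4.
The best pure response is low price with expected payoff 0.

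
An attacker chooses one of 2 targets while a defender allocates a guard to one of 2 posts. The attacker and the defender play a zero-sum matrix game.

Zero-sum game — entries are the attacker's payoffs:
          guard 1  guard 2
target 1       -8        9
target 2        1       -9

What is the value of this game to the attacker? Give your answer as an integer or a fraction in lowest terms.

-7/3

Row minima are -8 and -9, so the attacker's maximin is -8; column maxima are 1 and 9, so the defender's minimax is 1. These differ, so the equilibrium is in mixed strategies.
Let the attacker play target 1 with probability p. The defender is indifferent when −8p + (1−p) = 9p − 9(1−p), giving p = 10/27.
Let the defender play guard 1 with probability q. The attacker is indifferent when −8q + 9(1−q) = q − 9(1−q), giving q = 2/3.
The value is -8·(2/3) + (9)·(1/3) = -7/3.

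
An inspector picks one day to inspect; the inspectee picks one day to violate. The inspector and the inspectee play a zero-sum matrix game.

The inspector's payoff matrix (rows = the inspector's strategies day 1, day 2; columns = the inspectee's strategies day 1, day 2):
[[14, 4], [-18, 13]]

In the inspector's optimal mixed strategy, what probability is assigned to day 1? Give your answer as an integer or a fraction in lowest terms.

31/41

Row minima are 4 and -18, so the inspector's maximin is 4; column maxima are 14 and 13, so the inspectee's minimax is 13. These differ, so the equilibrium is in mixed strategies.
Let the inspector play day 1 with probability p. The inspectee is indifferent when 14p − 18(1−p) = 4p + 13(1−p), giving p = 31/41.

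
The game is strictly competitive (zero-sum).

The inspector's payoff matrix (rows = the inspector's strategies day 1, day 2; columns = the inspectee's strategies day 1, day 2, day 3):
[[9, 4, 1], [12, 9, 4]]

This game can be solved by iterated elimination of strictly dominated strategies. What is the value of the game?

4

Row day 1 is strictly dominated by row day 2 (12>9, 9>4, 4>1); eliminate day 1.
Column day 1 is strictly dominated by day 2 for the inspectee (9<12); eliminate day 1.
Column day 2 is strictly dominated by day 3 for the inspectee (4<9); eliminate day 2.
Only (day 2, day 3) remains, with payoff 4.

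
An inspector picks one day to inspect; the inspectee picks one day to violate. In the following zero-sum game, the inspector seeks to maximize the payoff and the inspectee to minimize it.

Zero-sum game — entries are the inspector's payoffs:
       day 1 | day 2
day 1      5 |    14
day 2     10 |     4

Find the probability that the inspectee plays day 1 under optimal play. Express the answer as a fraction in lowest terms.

Row minima are 5 and 4, so the inspector's maximin is 5; column maxima are 10 and 14, so the inspectee's minimax is 10. These differ, so the equilibrium is in mixed strategies.
Let the inspectee play day 1 with probability q. The inspector is indifferent when 5q + 14(1−q) = 10q + 4(1−q), giving q = 2/3.

2/3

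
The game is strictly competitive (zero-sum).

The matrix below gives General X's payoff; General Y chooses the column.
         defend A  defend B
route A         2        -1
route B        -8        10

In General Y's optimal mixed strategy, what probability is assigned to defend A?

Row minima are -1 and -8, so General X's maximin is -1; column maxima are 2 and 10, so General Y's minimax is 2. These differ, so the equilibrium is in mixed strategies.
Let General Y play defend A with probability q. General X is indifferent when 2q − (1−q) = −8q + 10(1−q), giving q = 11/21.

11/21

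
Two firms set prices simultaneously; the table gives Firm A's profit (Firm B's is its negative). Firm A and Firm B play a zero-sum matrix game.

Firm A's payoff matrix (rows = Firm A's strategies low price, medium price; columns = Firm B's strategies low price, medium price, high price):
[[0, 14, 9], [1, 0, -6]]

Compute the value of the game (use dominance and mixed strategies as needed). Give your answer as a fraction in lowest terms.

9/16

Column medium price is strictly dominated by high price for Firm B (it gives Firm A more in every row).
The remaining 2×2 game on (low price, medium price) × (low price, high price) has no saddle point. Let Firm A play low price with probability p; indifference gives (1−p) = 9p − 6(1−p), so p = 7/16.
Similarly Firm B's optimal q on low price is 15/16, and the value is 0·(15/16) + (9)·(1/16) = 9/16.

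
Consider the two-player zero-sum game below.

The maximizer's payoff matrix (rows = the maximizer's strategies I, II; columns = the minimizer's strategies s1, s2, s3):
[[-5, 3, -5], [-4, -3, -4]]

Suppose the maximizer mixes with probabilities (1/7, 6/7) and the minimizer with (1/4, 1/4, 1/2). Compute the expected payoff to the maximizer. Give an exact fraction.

-51/14

Against (1/4, 1/4, 1/2), each row's expected payoff is I: -3; II: -15/4.
Taking the (1/7, 6/7)-weighted average: (1/7)·(-3) + (6/7)·(-15/4) = -51/14.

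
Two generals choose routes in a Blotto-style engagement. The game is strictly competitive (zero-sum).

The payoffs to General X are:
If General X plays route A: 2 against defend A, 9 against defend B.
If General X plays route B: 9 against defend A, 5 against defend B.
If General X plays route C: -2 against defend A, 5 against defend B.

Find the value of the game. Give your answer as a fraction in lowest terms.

Row route C is strictly dominated by row route A, so General X never plays it.
The remaining 2×2 game on (route A, route B) × (defend A, defend B) has no saddle point. Let General X play route A with probability p; indifference gives 2p + 9(1−p) = 9p + 5(1−p), so p = 4/11.
Similarly General Y's optimal q on defend A is 4/11, and the value is 2·(4/11) + (9)·(7/11) = 71/11.

71/11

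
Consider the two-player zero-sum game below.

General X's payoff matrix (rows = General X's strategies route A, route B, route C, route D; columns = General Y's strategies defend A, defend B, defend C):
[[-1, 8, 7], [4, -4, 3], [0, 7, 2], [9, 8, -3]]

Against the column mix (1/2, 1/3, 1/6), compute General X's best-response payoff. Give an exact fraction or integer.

route A: (-1)·(1/2) + (8)·(1/3) + (7)·(1/6) = 10/3.
route B: (4)·(1/2) + (-4)·(1/3) + (3)·(1/6) = 7/6.
route C: (0)·(1/2) + (7)·(1/3) + (2)·(1/6) = 8/3.
route D: (9)·(1/2) + (8)·(1/3) + (-3)·(1/6) = 20/3.
The best pure response is route D with expected payoff 20/3.

20/3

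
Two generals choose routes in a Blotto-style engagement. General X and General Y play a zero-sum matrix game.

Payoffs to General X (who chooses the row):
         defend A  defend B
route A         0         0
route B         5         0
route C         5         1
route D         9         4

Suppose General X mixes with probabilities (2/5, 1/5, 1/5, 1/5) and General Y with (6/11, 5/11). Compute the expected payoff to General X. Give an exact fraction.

Against (6/11, 5/11), each row's expected payoff is route A: 0; route B: 30/11; route C: 35/11; route D: 74/11.
Taking the (2/5, 1/5, 1/5, 1/5)-weighted average: (2/5)·(0) + (1/5)·(30/11) + (1/5)·(35/11) + (1/5)·(74/11) = 139/55.

139/55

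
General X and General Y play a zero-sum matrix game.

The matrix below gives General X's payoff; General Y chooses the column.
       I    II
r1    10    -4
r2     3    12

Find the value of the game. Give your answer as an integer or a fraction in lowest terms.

Row minima are -4 and 3, so General X's maximin is 3; column maxima are 10 and 12, so General Y's minimax is 10. These differ, so the equilibrium is in mixed strategies.
Let General X play r1 with probability p. General Y is indifferent when 10p + 3(1−p) = −4p + 12(1−p), giving p = 9/23.
Let General Y play I with probability q. General X is indifferent when 10q − 4(1−q) = 3q + 12(1−q), giving q = 16/23.
The value is 10·(16/23) + (-4)·(7/23) = 132/23.

132/23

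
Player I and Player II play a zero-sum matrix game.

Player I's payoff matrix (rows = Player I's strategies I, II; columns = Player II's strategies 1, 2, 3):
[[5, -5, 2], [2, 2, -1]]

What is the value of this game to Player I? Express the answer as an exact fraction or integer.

Column 1 is strictly dominated by 3 for Player II (it gives Player I more in every row).
The remaining 2×2 game on (I, II) × (2, 3) has no saddle point. Let Player I play I with probability p; indifference gives −5p + 2(1−p) = 2p − (1−p), so p = 3/10.
Similarly Player II's optimal q on 2 is 3/10, and the value is -5·(3/10) + (2)·(7/10) = -1/10.

-1/10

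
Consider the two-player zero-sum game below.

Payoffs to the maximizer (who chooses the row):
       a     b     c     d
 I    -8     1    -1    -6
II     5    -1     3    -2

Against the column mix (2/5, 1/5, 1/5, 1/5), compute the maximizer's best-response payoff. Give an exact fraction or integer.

2

I: (-8)·(2/5) + (1)·(1/5) + (-1)·(1/5) + (-6)·(1/5) = -22/5.
II: (5)·(2/5) + (-1)·(1/5) + (3)·(1/5) + (-2)·(1/5) = 2.
The best pure response is II with expected payoff 2.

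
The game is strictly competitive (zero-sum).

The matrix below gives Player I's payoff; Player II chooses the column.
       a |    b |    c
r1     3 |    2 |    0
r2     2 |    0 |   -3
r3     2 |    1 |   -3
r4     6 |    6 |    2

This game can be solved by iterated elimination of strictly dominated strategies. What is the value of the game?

2

Column a is strictly dominated by c for Player II (0<3, -3<2, -3<2, 2<6); eliminate a.
Row r2 is strictly dominated by row r1 (2>0, 0>-3); eliminate r2.
Column b is strictly dominated by c for Player II (0<2, -3<1, 2<6); eliminate b.
Row r1 is strictly dominated by row r4 (2>0); eliminate r1.
Row r3 is strictly dominated by row r4 (2>-3); eliminate r3.
Only (r4, c) remains, with payoff 2.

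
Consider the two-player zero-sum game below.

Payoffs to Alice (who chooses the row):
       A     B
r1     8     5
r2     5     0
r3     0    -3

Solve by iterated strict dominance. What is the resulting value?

5

Column A is strictly dominated by B for Bob (5<8, 0<5, -3<0); eliminate A.
Row r2 is strictly dominated by row r1 (5>0); eliminate r2.
Row r3 is strictly dominated by row r1 (5>-3); eliminate r3.
Only (r1, B) remains, with payoff 5.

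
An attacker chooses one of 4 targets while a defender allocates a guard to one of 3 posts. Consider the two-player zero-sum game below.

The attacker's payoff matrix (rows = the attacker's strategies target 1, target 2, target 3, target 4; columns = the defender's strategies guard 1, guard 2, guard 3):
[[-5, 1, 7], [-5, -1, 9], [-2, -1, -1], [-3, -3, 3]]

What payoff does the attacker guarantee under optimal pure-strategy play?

-2

Row minima: -5, -5, -2, -3 → the attacker's maximin is -2.
Column maxima: -2, 1, 9 → the defender's minimax is -2.
They coincide at (target 3, guard 1), so the value is -2.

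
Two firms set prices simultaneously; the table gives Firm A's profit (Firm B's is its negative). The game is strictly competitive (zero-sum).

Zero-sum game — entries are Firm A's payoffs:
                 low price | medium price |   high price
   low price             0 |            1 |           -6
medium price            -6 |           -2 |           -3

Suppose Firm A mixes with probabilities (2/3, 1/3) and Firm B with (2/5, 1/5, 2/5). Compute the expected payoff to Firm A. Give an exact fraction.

Against (2/5, 1/5, 2/5), each row's expected payoff is low price: -11/5; medium price: -4.
Taking the (2/3, 1/3)-weighted average: (2/3)·(-11/5) + (1/3)·(-4) = -14/5.

-14/5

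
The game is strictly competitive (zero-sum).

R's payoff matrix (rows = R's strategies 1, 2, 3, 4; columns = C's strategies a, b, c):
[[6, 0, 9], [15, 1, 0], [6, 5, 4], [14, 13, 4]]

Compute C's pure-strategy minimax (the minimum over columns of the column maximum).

9

The worst case (largest entry) in each column is a: 15, b: 13, c: 9.
The best (smallest) of these is 9.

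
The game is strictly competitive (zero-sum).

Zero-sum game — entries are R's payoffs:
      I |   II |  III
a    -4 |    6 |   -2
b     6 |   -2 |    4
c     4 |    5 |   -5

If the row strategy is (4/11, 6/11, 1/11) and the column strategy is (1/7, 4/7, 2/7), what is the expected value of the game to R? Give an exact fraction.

114/77

Against (1/7, 4/7, 2/7), each row's expected payoff is a: 16/7; b: 6/7; c: 2.
Taking the (4/11, 6/11, 1/11)-weighted average: (4/11)·(16/7) + (6/11)·(6/7) + (1/11)·(2) = 114/77.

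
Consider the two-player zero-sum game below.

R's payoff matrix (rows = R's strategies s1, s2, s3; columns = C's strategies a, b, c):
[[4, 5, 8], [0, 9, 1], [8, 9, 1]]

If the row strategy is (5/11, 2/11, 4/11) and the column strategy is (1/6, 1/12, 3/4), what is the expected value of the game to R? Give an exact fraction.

Against (1/6, 1/12, 3/4), each row's expected payoff is s1: 85/12; s2: 3/2; s3: 17/6.
Taking the (5/11, 2/11, 4/11)-weighted average: (5/11)·(85/12) + (2/11)·(3/2) + (4/11)·(17/6) = 199/44.

199/44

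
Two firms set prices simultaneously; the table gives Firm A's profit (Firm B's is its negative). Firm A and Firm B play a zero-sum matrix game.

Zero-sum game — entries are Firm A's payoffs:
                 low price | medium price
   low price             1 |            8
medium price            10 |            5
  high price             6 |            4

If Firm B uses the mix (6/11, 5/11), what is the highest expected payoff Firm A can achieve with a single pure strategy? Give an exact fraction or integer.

85/11

low price: (1)·(6/11) + (8)·(5/11) = 46/11.
medium price: (10)·(6/11) + (5)·(5/11) = 85/11.
high price: (6)·(6/11) + (4)·(5/11) = 56/11.
The best pure response is medium price with expected payoff 85/11.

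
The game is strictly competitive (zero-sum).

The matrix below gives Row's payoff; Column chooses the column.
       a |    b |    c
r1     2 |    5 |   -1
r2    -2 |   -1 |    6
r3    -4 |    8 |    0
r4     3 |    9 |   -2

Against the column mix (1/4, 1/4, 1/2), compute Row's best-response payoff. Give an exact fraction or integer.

r1: (2)·(1/4) + (5)·(1/4) + (-1)·(1/2) = 5/4.
r2: (-2)·(1/4) + (-1)·(1/4) + (6)·(1/2) = 9/4.
r3: (-4)·(1/4) + (8)·(1/4) + (0)·(1/2) = 1.
r4: (3)·(1/4) + (9)·(1/4) + (-2)·(1/2) = 2.
The best pure response is r2 with expected payoff 9/4.

9/4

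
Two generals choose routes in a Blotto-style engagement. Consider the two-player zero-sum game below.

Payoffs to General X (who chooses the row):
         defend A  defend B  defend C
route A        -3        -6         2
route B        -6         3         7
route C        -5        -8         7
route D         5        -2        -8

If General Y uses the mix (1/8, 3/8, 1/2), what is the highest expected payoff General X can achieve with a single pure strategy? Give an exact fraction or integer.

route A: (-3)·(1/8) + (-6)·(3/8) + (2)·(1/2) = -13/8.
route B: (-6)·(1/8) + (3)·(3/8) + (7)·(1/2) = 31/8.
route C: (-5)·(1/8) + (-8)·(3/8) + (7)·(1/2) = -1/8.
route D: (5)·(1/8) + (-2)·(3/8) + (-8)·(1/2) = -33/8.
The best pure response is route B with expected payoff 31/8.

31/8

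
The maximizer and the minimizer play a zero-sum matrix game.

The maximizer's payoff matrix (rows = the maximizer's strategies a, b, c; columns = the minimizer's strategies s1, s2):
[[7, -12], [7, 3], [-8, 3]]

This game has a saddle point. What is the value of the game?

Row minima: -12, 3, -8 → the maximizer's maximin is 3.
Column maxima: 7, 3 → the minimizer's minimax is 3.
They coincide at (b, s2), so the value is 3.

3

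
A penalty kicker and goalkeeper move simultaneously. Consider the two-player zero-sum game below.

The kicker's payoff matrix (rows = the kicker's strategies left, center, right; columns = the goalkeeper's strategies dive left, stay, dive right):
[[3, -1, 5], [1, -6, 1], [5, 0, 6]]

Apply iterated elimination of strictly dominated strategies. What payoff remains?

Column dive left is strictly dominated by stay for the goalkeeper (-1<3, -6<1, 0<5); eliminate dive left.
Row left is strictly dominated by row right (0>-1, 6>5); eliminate left.
Row center is strictly dominated by row right (0>-6, 6>1); eliminate center.
Column dive right is strictly dominated by stay for the goalkeeper (0<6); eliminate dive right.
Only (right, stay) remains, with payoff 0.

0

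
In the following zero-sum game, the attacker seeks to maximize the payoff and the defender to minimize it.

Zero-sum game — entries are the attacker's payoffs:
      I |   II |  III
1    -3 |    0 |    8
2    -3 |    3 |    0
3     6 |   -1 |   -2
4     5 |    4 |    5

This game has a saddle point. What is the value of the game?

Row minima: -3, -3, -2, 4 → the attacker's maximin is 4.
Column maxima: 6, 4, 8 → the defender's minimax is 4.
They coincide at (4, II), so the value is 4.

4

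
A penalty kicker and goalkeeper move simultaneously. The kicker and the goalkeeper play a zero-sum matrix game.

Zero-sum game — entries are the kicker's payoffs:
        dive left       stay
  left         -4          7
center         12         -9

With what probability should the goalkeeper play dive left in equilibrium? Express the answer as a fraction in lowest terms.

Row minima are -4 and -9, so the kicker's maximin is -4; column maxima are 12 and 7, so the goalkeeper's minimax is 7. These differ, so the equilibrium is in mixed strategies.
Let the goalkeeper play dive left with probability q. The kicker is indifferent when −4q + 7(1−q) = 12q − 9(1−q), giving q = 1/2.

1/2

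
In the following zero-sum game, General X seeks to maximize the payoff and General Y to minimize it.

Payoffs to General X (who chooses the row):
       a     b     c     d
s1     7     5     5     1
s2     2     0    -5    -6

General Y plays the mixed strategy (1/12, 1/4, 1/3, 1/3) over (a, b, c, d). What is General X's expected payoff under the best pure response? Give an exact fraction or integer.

s1: (7)·(1/12) + (5)·(1/4) + (5)·(1/3) + (1)·(1/3) = 23/6.
s2: (2)·(1/12) + (0)·(1/4) + (-5)·(1/3) + (-6)·(1/3) = -7/2.
The best pure response is s1 with expected payoff 23/6.

23/6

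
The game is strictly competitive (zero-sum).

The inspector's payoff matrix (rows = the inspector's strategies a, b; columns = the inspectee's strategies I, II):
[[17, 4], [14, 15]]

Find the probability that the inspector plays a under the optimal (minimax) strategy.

1/14

Row minima are 4 and 14, so the inspector's maximin is 14; column maxima are 17 and 15, so the inspectee's minimax is 15. These differ, so the equilibrium is in mixed strategies.
Let the inspector play a with probability p. The inspectee is indifferent when 17p + 14(1−p) = 4p + 15(1−p), giving p = 1/14.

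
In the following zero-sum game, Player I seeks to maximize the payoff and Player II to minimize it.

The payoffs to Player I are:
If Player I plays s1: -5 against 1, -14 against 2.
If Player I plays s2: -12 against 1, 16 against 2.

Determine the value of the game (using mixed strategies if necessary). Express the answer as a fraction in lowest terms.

-248/37

Row minima are -14 and -12, so Player I's maximin is -12; column maxima are -5 and 16, so Player II's minimax is -5. These differ, so the equilibrium is in mixed strategies.
Let Player I play s1 with probability p. Player II is indifferent when −5p − 12(1−p) = −14p + 16(1−p), giving p = 28/37.
Let Player II play 1 with probability q. Player I is indifferent when −5q − 14(1−q) = −12q + 16(1−q), giving q = 30/37.
The value is -5·(30/37) + (-14)·(7/37) = -248/37.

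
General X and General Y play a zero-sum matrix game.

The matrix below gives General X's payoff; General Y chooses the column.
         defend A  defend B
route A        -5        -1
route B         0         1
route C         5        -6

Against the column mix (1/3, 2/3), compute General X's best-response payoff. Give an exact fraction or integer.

route A: (-5)·(1/3) + (-1)·(2/3) = -7/3.
route B: (0)·(1/3) + (1)·(2/3) = 2/3.
route C: (5)·(1/3) + (-6)·(2/3) = -7/3.
The best pure response is route B with expected payoff 2/3.

2/3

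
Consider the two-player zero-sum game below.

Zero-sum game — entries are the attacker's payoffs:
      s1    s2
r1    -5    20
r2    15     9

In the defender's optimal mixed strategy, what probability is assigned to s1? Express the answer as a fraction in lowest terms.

11/31

Row minima are -5 and 9, so the attacker's maximin is 9; column maxima are 15 and 20, so the defender's minimax is 15. These differ, so the equilibrium is in mixed strategies.
Let the defender play s1 with probability q. The attacker is indifferent when −5q + 20(1−q) = 15q + 9(1−q), giving q = 11/31.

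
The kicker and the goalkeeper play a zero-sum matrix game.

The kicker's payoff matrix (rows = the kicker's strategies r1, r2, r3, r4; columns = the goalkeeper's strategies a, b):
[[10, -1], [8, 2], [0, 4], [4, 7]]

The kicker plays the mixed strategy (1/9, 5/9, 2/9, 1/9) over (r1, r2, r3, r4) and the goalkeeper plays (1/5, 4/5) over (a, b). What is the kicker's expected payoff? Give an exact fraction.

Against (1/5, 4/5), each row's expected payoff is r1: 6/5; r2: 16/5; r3: 16/5; r4: 32/5.
Taking the (1/9, 5/9, 2/9, 1/9)-weighted average: (1/9)·(6/5) + (5/9)·(16/5) + (2/9)·(16/5) + (1/9)·(32/5) = 10/3.

10/3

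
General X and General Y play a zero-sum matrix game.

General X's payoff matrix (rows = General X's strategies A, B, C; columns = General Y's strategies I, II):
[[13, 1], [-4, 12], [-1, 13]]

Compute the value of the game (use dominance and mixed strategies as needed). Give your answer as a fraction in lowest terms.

85/13

Row B is strictly dominated by row C, so General X never plays it.
The remaining 2×2 game on (A, C) × (I, II) has no saddle point. Let General X play A with probability p; indifference gives 13p − (1−p) = p + 13(1−p), so p = 7/13.
Similarly General Y's optimal q on I is 6/13, and the value is 13·(6/13) + (1)·(7/13) = 85/13.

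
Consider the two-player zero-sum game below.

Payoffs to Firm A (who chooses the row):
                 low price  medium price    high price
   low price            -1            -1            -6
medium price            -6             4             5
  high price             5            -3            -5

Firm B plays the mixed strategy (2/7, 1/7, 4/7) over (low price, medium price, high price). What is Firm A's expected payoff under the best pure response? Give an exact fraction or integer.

12/7

low price: (-1)·(2/7) + (-1)·(1/7) + (-6)·(4/7) = -27/7.
medium price: (-6)·(2/7) + (4)·(1/7) + (5)·(4/7) = 12/7.
high price: (5)·(2/7) + (-3)·(1/7) + (-5)·(4/7) = -13/7.
The best pure response is medium price with expected payoff 12/7.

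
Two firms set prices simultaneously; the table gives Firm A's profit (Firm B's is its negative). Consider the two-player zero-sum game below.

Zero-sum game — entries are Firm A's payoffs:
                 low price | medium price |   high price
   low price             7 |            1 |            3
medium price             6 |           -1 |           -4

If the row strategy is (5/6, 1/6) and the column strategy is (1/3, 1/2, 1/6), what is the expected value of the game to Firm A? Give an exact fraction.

Against (1/3, 1/2, 1/6), each row's expected payoff is low price: 10/3; medium price: 5/6.
Taking the (5/6, 1/6)-weighted average: (5/6)·(10/3) + (1/6)·(5/6) = 35/12.

35/12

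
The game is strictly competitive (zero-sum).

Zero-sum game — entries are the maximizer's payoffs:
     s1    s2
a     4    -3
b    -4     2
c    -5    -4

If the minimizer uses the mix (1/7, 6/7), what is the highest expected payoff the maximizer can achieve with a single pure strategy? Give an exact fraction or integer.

8/7

a: (4)·(1/7) + (-3)·(6/7) = -2.
b: (-4)·(1/7) + (2)·(6/7) = 8/7.
c: (-5)·(1/7) + (-4)·(6/7) = -29/7.
The best pure response is b with expected payoff 8/7.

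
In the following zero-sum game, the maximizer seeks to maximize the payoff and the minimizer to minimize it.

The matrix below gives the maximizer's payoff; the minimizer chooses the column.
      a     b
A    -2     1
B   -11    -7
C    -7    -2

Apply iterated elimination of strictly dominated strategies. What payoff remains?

-2

Row C is strictly dominated by row A (-2>-7, 1>-2); eliminate C.
Row B is strictly dominated by row A (-2>-11, 1>-7); eliminate B.
Column b is strictly dominated by a for the minimizer (-2<1); eliminate b.
Only (A, a) remains, with payoff -2.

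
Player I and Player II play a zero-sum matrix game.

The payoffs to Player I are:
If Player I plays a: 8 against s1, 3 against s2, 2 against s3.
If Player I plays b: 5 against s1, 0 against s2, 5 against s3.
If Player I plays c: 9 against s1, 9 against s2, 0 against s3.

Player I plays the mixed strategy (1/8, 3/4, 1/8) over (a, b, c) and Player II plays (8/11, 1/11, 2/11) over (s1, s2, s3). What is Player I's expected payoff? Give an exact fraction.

113/22

Against (8/11, 1/11, 2/11), each row's expected payoff is a: 71/11; b: 50/11; c: 81/11.
Taking the (1/8, 3/4, 1/8)-weighted average: (1/8)·(71/11) + (3/4)·(50/11) + (1/8)·(81/11) = 113/22.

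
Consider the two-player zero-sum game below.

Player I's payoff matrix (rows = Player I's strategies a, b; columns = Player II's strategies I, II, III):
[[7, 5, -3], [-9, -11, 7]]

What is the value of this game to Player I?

Column I is strictly dominated by II for Player II (it gives Player I more in every row).
The remaining 2×2 game on (a, b) × (II, III) has no saddle point. Let Player I play a with probability p; indifference gives 5p − 11(1−p) = −3p + 7(1−p), so p = 9/13.
Similarly Player II's optimal q on II is 5/13, and the value is 5·(5/13) + (-3)·(8/13) = 1/13.

1/13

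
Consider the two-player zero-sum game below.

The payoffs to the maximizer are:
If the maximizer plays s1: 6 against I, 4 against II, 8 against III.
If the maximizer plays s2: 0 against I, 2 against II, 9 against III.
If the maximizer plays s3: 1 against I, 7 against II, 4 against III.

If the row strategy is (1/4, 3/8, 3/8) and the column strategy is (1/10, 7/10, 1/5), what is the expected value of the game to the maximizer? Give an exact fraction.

Against (1/10, 7/10, 1/5), each row's expected payoff is s1: 5; s2: 16/5; s3: 29/5.
Taking the (1/4, 3/8, 3/8)-weighted average: (1/4)·(5) + (3/8)·(16/5) + (3/8)·(29/5) = 37/8.

37/8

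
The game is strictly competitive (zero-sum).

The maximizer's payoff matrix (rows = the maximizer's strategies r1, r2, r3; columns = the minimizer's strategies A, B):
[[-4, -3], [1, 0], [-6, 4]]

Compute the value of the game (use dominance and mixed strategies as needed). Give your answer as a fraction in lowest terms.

Row r1 is strictly dominated by row r2, so the maximizer never plays it.
The remaining 2×2 game on (r2, r3) × (A, B) has no saddle point. Let the maximizer play r2 with probability p; indifference gives p − 6(1−p) = 4(1−p), so p = 10/11.
Similarly the minimizer's optimal q on A is 4/11, and the value is 1·(4/11) + (0)·(7/11) = 4/11.

4/11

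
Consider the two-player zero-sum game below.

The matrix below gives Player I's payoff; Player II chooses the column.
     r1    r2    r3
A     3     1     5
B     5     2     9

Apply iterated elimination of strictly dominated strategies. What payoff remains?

Column r3 is strictly dominated by r1 for Player II (3<5, 5<9); eliminate r3.
Column r1 is strictly dominated by r2 for Player II (1<3, 2<5); eliminate r1.
Row A is strictly dominated by row B (2>1); eliminate A.
Only (B, r2) remains, with payoff 2.

2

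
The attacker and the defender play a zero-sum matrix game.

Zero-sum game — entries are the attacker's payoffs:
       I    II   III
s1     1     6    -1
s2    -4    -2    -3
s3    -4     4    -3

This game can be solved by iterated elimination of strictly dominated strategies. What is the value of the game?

-1

Column II is strictly dominated by I for the defender (1<6, -4<-2, -4<4); eliminate II.
Row s3 is strictly dominated by row s1 (1>-4, -1>-3); eliminate s3.
Row s2 is strictly dominated by row s1 (1>-4, -1>-3); eliminate s2.
Column I is strictly dominated by III for the defender (-1<1); eliminate I.
Only (s1, III) remains, with payoff -1.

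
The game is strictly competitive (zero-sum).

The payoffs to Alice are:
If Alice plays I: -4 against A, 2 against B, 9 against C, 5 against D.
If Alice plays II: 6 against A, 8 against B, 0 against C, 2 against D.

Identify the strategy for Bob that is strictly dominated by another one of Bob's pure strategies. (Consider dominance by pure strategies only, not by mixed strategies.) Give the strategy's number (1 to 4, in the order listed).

Bob prefers columns that give Alice less. Compare B with A: -4 < 2, 6 < 8.
So A strictly dominates B for Bob; B is strictly dominated.

2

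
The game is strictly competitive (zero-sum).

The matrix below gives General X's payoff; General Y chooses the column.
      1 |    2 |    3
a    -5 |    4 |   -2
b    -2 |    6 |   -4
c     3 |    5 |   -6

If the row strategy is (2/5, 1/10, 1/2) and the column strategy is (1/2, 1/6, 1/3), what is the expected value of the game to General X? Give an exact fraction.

-29/30

Against (1/2, 1/6, 1/3), each row's expected payoff is a: -5/2; b: -4/3; c: 1/3.
Taking the (2/5, 1/10, 1/2)-weighted average: (2/5)·(-5/2) + (1/10)·(-4/3) + (1/2)·(1/3) = -29/30.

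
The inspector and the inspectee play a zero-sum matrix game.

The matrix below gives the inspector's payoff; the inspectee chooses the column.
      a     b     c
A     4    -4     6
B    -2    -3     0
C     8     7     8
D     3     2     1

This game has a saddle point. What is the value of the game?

7

Row minima: -4, -3, 7, 1 → the inspector's maximin is 7.
Column maxima: 8, 7, 8 → the inspectee's minimax is 7.
They coincide at (C, b), so the value is 7.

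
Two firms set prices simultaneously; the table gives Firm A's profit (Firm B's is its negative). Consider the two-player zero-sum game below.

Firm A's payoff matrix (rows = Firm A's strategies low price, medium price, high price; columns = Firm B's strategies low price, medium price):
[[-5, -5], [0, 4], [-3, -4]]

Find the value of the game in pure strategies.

Row minima: -5, 0, -4 → Firm A's maximin is 0.
Column maxima: 0, 4 → Firm B's minimax is 0.
They coincide at (medium price, low price), so the value is 0.

0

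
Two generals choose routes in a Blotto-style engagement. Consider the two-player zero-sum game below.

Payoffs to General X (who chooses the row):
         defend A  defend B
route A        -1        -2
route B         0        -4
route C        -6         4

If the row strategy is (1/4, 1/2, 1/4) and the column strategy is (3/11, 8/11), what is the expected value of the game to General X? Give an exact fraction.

Against (3/11, 8/11), each row's expected payoff is route A: -19/11; route B: -32/11; route C: 14/11.
Taking the (1/4, 1/2, 1/4)-weighted average: (1/4)·(-19/11) + (1/2)·(-32/11) + (1/4)·(14/11) = -69/44.

-69/44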